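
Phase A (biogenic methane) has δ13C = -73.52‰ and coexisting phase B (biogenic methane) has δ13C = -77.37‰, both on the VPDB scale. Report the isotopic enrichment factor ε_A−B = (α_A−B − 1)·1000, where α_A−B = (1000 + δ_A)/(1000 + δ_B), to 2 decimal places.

4.17‰

α_A−B = (1000 + -73.52) / (1000 + -77.37) = 926.48 / 922.63 = 1.004173
ε_A−B = (1.004173 − 1) × 1000 = 4.173‰
(The approximation ε ≈ δ_A − δ_B would give 3.85‰.)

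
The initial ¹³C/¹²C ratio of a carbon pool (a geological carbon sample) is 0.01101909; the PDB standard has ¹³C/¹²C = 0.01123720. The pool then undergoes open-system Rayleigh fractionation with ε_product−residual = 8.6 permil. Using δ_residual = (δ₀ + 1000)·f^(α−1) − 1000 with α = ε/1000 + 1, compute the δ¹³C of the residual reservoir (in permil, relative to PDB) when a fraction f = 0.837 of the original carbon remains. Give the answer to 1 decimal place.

δ₀ = (0.01101909/0.01123720 − 1)×1000 = (0.980590 − 1)×1000 = -19.410 permil
α − 1 = ε/1000 = 0.0086
f^(α−1) = 0.837^(0.0086) = 0.998471
δ_res = (-19.410 + 1000) × 0.998471 − 1000 = 979.091 − 1000 = -20.91 permil

-20.9 permil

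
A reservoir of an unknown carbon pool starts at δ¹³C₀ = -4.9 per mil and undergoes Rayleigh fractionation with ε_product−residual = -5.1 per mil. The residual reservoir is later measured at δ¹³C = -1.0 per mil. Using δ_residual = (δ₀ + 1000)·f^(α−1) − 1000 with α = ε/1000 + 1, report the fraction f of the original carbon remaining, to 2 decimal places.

α − 1 = ε/1000 = -0.0051
(δ_res + 1000)/(δ₀ + 1000) = (-1.0 + 1000)/(-4.9 + 1000) = 999.0/995.1 = 1.003919
f = 1.003919^(1/-0.0051) = exp(ln(1.003919)/-0.0051) = exp(0.00391/-0.0051)
f = exp(-0.7670) = 0.4644

0.46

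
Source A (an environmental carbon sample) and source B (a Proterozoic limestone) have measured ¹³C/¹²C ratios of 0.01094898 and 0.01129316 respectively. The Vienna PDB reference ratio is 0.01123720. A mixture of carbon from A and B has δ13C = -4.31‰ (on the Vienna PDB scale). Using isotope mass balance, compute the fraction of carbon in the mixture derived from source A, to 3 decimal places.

δ_A = (0.01094898/0.01123720 − 1)×1000 = (0.974351 − 1)×1000 = -25.649‰
δ_B = (0.01129316/0.01123720 − 1)×1000 = (1.004980 − 1)×1000 = 4.980‰
f_A = (δ_mix − δ_B)/(δ_A − δ_B) = (-4.31 − (4.980))/(-25.649 − (4.980))
f_A = -9.290 / -30.629 = 0.3033

0.303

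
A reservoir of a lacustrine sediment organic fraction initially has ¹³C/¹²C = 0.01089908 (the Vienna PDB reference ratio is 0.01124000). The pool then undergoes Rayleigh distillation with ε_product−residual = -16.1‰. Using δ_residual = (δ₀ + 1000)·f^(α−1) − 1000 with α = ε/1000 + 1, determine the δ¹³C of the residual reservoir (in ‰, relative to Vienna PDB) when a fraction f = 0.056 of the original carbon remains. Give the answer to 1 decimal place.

δ₀ = (0.01089908/0.01124000 − 1)×1000 = (0.969669 − 1)×1000 = -30.331‰
α − 1 = ε/1000 = -0.0161
f^(α−1) = 0.056^(-0.0161) = 1.047500
δ_res = (-30.331 + 1000) × 1.047500 − 1000 = 1015.729 − 1000 = 15.73‰

15.7‰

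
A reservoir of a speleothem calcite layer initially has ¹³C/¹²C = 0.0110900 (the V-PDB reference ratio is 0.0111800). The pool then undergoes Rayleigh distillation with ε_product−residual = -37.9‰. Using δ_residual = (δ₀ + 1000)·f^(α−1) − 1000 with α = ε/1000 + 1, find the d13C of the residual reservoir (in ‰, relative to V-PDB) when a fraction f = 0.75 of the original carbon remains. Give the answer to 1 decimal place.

δ₀ = (0.0110900/0.0111800 − 1)×1000 = (0.991950 − 1)×1000 = -8.050‰
α − 1 = ε/1000 = -0.0379
f^(α−1) = 0.75^(-0.0379) = 1.010963
δ_res = (-8.050 + 1000) × 1.010963 − 1000 = 1002.824 − 1000 = 2.82‰

2.8‰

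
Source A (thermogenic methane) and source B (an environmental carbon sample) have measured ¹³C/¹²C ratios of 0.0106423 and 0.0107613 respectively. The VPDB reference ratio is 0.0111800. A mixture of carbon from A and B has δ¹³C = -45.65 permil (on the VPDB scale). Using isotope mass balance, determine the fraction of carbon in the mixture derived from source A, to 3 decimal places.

0.770

δ_A = (0.0106423/0.0111800 − 1)×1000 = (0.951905 − 1)×1000 = -48.095 permil
δ_B = (0.0107613/0.0111800 − 1)×1000 = (0.962549 − 1)×1000 = -37.451 permil
f_A = (δ_mix − δ_B)/(δ_A − δ_B) = (-45.65 − (-37.451))/(-48.095 − (-37.451))
f_A = -8.199 / -10.644 = 0.7703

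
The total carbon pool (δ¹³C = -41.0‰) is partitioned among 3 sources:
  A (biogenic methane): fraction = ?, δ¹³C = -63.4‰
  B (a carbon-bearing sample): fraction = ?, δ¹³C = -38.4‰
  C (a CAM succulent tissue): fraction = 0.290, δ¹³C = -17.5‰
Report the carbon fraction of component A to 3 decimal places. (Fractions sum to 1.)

Let f_A and f_B be the unknown fractions; fractions sum to 1 so f_A + f_B = 0.710.
Mass balance: Σ fᵢ·δᵢ = δ_bulk ⇒ f_A·(-63.4) + f_B·(-38.4) = -41.0 − (-5.075) = -35.925
Substitute f_B = 0.710 − f_A:
f_A·(-63.4 − -38.4) = -35.925 − 0.710×(-38.4) = -8.661
f_A = -8.661 / -25.0 = 0.3464

0.346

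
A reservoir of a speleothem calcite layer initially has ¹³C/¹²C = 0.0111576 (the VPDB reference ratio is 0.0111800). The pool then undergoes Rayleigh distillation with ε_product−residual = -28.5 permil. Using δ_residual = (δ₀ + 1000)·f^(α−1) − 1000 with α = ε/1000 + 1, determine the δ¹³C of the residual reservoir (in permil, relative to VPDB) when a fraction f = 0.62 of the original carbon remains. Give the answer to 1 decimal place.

11.7 permil

δ₀ = (0.0111576/0.0111800 − 1)×1000 = (0.997996 − 1)×1000 = -2.004 permil
α − 1 = ε/1000 = -0.0285
f^(α−1) = 0.62^(-0.0285) = 1.013717
δ_res = (-2.004 + 1000) × 1.013717 − 1000 = 1011.686 − 1000 = 11.69 permil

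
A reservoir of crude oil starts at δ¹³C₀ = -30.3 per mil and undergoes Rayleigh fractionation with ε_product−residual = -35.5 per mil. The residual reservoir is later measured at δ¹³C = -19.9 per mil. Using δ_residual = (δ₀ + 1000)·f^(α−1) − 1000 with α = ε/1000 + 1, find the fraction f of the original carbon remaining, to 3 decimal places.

0.740

α − 1 = ε/1000 = -0.0355
(δ_res + 1000)/(δ₀ + 1000) = (-19.9 + 1000)/(-30.3 + 1000) = 980.1/969.7 = 1.010725
f = 1.010725^(1/-0.0355) = exp(ln(1.010725)/-0.0355) = exp(0.01067/-0.0355)
f = exp(-0.3005) = 0.7404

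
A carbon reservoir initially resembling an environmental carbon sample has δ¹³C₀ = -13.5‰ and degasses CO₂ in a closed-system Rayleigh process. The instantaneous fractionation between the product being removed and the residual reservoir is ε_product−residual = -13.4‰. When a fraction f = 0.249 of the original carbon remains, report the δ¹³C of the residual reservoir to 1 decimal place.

5.1‰

Rayleigh residual: δ_res = (δ₀ + 1000)·f^(α−1) − 1000
α = ε/1000 + 1 = 0.98660, so α − 1 = -0.01340
f^(α−1) = 0.249^(-0.01340) = 1.018805
δ_res = (-13.5 + 1000) × 1.018805 − 1000 = 1005.051 − 1000 = 5.05‰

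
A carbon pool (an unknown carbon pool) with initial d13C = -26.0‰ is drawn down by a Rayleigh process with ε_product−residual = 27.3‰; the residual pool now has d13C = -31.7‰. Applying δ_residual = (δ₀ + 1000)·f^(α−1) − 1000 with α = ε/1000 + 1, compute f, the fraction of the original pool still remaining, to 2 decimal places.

0.81

α − 1 = ε/1000 = 0.0273
(δ_res + 1000)/(δ₀ + 1000) = (-31.7 + 1000)/(-26.0 + 1000) = 968.3/974.0 = 0.994148
f = 0.994148^(1/0.0273) = exp(ln(0.994148)/0.0273) = exp(-0.00587/0.0273)
f = exp(-0.2150) = 0.8065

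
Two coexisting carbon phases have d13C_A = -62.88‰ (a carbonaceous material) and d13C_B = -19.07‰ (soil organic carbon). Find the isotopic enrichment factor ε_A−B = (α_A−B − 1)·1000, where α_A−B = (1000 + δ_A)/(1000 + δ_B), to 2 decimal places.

α_A−B = (1000 + -62.88) / (1000 + -19.07) = 937.12 / 980.93 = 0.955338
ε_A−B = (0.955338 − 1) × 1000 = -44.662‰
(The approximation ε ≈ δ_A − δ_B would give -43.81‰.)

-44.66‰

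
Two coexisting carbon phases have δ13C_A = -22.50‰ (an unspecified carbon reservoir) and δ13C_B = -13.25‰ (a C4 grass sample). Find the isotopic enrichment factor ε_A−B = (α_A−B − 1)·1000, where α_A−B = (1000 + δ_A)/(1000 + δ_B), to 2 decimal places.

α_A−B = (1000 + -22.50) / (1000 + -13.25) = 977.50 / 986.75 = 0.990626
ε_A−B = (0.990626 − 1) × 1000 = -9.374‰
(The approximation ε ≈ δ_A − δ_B would give -9.25‰.)

-9.37‰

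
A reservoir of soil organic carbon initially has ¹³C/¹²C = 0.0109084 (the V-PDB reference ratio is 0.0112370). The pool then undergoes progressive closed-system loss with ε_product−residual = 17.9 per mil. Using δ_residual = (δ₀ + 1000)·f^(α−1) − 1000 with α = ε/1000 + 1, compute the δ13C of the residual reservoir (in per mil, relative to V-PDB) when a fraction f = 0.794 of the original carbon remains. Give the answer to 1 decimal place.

δ₀ = (0.0109084/0.0112370 − 1)×1000 = (0.970757 − 1)×1000 = -29.243 per mil
α − 1 = ε/1000 = 0.0179
f^(α−1) = 0.794^(0.0179) = 0.995879
δ_res = (-29.243 + 1000) × 0.995879 − 1000 = 966.757 − 1000 = -33.24 per mil

-33.2 per mil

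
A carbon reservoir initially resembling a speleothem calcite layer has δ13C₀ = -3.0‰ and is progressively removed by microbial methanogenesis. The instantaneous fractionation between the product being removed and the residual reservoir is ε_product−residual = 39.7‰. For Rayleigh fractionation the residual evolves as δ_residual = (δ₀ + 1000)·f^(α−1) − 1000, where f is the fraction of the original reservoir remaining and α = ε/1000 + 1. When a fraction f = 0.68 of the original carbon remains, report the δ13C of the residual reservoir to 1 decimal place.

Rayleigh residual: δ_res = (δ₀ + 1000)·f^(α−1) − 1000
α = ε/1000 + 1 = 1.03970, so α − 1 = 0.03970
f^(α−1) = 0.68^(0.03970) = 0.984806
δ_res = (-3.0 + 1000) × 0.984806 − 1000 = 981.851 − 1000 = -18.15‰

-18.1‰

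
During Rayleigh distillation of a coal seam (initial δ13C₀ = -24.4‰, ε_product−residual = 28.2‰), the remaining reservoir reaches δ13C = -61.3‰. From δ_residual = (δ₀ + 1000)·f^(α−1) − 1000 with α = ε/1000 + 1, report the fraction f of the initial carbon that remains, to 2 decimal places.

0.25

α − 1 = ε/1000 = 0.0282
(δ_res + 1000)/(δ₀ + 1000) = (-61.3 + 1000)/(-24.4 + 1000) = 938.7/975.6 = 0.962177
f = 0.962177^(1/0.0282) = exp(ln(0.962177)/0.0282) = exp(-0.03856/0.0282)
f = exp(-1.3673) = 0.2548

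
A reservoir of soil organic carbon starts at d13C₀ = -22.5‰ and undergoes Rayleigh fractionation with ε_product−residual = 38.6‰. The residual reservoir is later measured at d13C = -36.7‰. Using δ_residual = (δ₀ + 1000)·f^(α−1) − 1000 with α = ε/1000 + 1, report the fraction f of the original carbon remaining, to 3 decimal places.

α − 1 = ε/1000 = 0.0386
(δ_res + 1000)/(δ₀ + 1000) = (-36.7 + 1000)/(-22.5 + 1000) = 963.3/977.5 = 0.985473
f = 0.985473^(1/0.0386) = exp(ln(0.985473)/0.0386) = exp(-0.01463/0.0386)
f = exp(-0.3791) = 0.6845

0.684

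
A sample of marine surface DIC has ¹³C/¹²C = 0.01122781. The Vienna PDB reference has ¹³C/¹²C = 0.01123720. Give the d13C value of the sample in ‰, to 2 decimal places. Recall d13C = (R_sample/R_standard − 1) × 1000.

d13C = (R_sample / R_standard − 1) × 1000
R_sample / R_standard = 0.01122781 / 0.01123720 = 0.999164
d13C = (0.999164 − 1) × 1000 = -0.836‰

-0.84‰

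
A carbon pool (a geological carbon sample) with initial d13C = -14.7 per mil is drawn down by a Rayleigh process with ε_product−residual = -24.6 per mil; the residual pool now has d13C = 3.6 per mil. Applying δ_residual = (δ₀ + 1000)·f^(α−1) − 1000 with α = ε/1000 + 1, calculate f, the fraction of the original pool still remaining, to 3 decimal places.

0.473

α − 1 = ε/1000 = -0.0246
(δ_res + 1000)/(δ₀ + 1000) = (3.6 + 1000)/(-14.7 + 1000) = 1003.6/985.3 = 1.018573
f = 1.018573^(1/-0.0246) = exp(ln(1.018573)/-0.0246) = exp(0.01840/-0.0246)
f = exp(-0.7481) = 0.4733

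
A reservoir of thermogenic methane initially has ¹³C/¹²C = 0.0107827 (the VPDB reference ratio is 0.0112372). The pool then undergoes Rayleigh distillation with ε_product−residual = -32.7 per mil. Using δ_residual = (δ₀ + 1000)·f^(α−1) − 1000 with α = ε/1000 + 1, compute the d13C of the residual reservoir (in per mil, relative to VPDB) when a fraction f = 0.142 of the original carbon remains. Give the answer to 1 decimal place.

δ₀ = (0.0107827/0.0112372 − 1)×1000 = (0.959554 − 1)×1000 = -40.446 per mil
α − 1 = ε/1000 = -0.0327
f^(α−1) = 0.142^(-0.0327) = 1.065909
δ_res = (-40.446 + 1000) × 1.065909 − 1000 = 1022.797 − 1000 = 22.80 per mil

22.8 per mil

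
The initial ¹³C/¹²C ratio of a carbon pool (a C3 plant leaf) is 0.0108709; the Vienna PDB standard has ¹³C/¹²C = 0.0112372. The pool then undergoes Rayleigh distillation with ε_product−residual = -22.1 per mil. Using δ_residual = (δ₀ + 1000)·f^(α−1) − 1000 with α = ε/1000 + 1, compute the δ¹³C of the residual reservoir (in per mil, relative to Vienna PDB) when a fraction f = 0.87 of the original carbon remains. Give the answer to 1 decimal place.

δ₀ = (0.0108709/0.0112372 − 1)×1000 = (0.967403 − 1)×1000 = -32.597 per mil
α − 1 = ε/1000 = -0.0221
f^(α−1) = 0.87^(-0.0221) = 1.003082
δ_res = (-32.597 + 1000) × 1.003082 − 1000 = 970.385 − 1000 = -29.62 per mil

-29.6 per mil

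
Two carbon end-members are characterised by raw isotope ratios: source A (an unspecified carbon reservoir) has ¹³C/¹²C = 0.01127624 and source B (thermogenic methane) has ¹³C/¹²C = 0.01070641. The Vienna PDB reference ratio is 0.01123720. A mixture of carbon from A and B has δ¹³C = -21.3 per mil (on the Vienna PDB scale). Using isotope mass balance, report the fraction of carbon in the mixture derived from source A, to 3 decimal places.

δ_A = (0.01127624/0.01123720 − 1)×1000 = (1.003474 − 1)×1000 = 3.474 per mil
δ_B = (0.01070641/0.01123720 − 1)×1000 = (0.952765 − 1)×1000 = -47.235 per mil
f_A = (δ_mix − δ_B)/(δ_A − δ_B) = (-21.3 − (-47.235))/(3.474 − (-47.235))
f_A = 25.935 / 50.709 = 0.5114

0.511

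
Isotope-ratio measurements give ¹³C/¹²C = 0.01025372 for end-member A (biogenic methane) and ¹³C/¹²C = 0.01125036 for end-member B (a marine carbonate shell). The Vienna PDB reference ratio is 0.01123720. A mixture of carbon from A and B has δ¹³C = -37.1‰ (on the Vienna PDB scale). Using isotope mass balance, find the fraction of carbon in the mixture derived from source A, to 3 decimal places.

0.432

δ_A = (0.01025372/0.01123720 − 1)×1000 = (0.912480 − 1)×1000 = -87.520‰
δ_B = (0.01125036/0.01123720 − 1)×1000 = (1.001171 − 1)×1000 = 1.171‰
f_A = (δ_mix − δ_B)/(δ_A − δ_B) = (-37.1 − (1.171))/(-87.520 − (1.171))
f_A = -38.271 / -88.691 = 0.4315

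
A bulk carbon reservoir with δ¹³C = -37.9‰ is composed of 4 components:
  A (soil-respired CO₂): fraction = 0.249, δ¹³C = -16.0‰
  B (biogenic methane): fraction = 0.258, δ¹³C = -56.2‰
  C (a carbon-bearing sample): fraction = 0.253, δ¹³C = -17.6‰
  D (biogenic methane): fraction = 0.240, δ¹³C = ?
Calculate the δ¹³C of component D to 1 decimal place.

Isotope mass balance: δ_bulk = Σ fᵢ·δᵢ.
-37.9 = 0.249×(-16.0) + 0.258×(-56.2) + 0.253×(-17.6) + 0.240×δ_D
0.240·δ_D = -37.9 − (-22.936) = -14.964
δ_D = -14.964 / 0.240 = -62.35‰

-62.3‰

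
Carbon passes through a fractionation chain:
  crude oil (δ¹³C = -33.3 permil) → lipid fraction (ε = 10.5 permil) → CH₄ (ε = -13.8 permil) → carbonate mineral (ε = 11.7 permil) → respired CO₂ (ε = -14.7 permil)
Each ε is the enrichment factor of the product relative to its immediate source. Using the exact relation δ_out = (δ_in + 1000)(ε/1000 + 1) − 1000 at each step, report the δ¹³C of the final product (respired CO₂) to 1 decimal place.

step 1: δ = (-33.30 + 1000)·(10.5/1000 + 1) − 1000 = -23.15 permil
step 2: δ = (-23.15 + 1000)·(-13.8/1000 + 1) − 1000 = -36.63 permil
step 3: δ = (-36.63 + 1000)·(11.7/1000 + 1) − 1000 = -25.36 permil
step 4: δ = (-25.36 + 1000)·(-14.7/1000 + 1) − 1000 = -39.69 permil

-39.7 permil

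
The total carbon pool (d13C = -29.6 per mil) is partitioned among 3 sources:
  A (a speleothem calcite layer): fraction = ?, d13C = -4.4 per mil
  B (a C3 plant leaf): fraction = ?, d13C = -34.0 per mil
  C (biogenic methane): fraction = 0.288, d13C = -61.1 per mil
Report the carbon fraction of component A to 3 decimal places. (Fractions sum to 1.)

Let f_A and f_B be the unknown fractions; fractions sum to 1 so f_A + f_B = 0.712.
Mass balance: Σ fᵢ·δᵢ = δ_bulk ⇒ f_A·(-4.4) + f_B·(-34.0) = -29.6 − (-17.597) = -12.003
Substitute f_B = 0.712 − f_A:
f_A·(-4.4 − -34.0) = -12.003 − 0.712×(-34.0) = 12.205
f_A = 12.205 / 29.6 = 0.4123

0.412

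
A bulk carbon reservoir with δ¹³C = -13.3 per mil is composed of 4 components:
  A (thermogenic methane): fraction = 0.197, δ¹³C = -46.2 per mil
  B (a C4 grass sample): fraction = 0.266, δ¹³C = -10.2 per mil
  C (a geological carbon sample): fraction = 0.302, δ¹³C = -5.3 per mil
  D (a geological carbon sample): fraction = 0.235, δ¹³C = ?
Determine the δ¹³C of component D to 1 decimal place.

Isotope mass balance: δ_bulk = Σ fᵢ·δᵢ.
-13.3 = 0.197×(-46.2) + 0.266×(-10.2) + 0.302×(-5.3) + 0.235×δ_D
0.235·δ_D = -13.3 − (-13.415) = 0.115
δ_D = 0.115 / 0.235 = 0.49 per mil

0.5 per mil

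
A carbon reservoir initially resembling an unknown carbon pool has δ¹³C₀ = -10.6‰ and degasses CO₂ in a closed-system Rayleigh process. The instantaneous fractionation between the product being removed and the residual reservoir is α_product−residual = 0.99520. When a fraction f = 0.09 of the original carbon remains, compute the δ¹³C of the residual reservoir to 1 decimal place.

Rayleigh residual: δ_res = (δ₀ + 1000)·f^(α−1) − 1000
α − 1 = -0.00480
f^(α−1) = 0.09^(-0.00480) = 1.011625
δ_res = (-10.6 + 1000) × 1.011625 − 1000 = 1000.902 − 1000 = 0.90‰

0.9‰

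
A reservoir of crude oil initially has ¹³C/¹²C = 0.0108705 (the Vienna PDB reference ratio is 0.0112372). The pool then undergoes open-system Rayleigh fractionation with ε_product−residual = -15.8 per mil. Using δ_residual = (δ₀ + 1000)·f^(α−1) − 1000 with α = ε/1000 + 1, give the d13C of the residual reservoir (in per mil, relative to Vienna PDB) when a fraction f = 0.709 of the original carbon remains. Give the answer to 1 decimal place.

-27.4 per mil

δ₀ = (0.0108705/0.0112372 − 1)×1000 = (0.967367 − 1)×1000 = -32.633 per mil
α − 1 = ε/1000 = -0.0158
f^(α−1) = 0.709^(-0.0158) = 1.005448
δ_res = (-32.633 + 1000) × 1.005448 − 1000 = 972.638 − 1000 = -27.36 per mil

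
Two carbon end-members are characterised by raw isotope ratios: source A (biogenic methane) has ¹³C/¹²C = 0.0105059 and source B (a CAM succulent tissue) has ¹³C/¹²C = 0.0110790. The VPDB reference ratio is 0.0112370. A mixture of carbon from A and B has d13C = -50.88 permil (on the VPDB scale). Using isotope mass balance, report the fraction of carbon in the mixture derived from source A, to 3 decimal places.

0.722

δ_A = (0.0105059/0.0112370 − 1)×1000 = (0.934938 − 1)×1000 = -65.062 permil
δ_B = (0.0110790/0.0112370 − 1)×1000 = (0.985939 − 1)×1000 = -14.061 permil
f_A = (δ_mix − δ_B)/(δ_A − δ_B) = (-50.88 − (-14.061))/(-65.062 − (-14.061))
f_A = -36.819 / -51.001 = 0.7219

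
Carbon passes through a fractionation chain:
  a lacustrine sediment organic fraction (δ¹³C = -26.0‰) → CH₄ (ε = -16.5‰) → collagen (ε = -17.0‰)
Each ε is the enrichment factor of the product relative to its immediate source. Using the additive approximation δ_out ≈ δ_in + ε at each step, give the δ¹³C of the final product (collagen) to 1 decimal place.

step 1: δ ≈ -26.0 + (-16.5) = -42.5‰
step 2: δ ≈ -42.5 + (-17.0) = -59.5‰

-59.5‰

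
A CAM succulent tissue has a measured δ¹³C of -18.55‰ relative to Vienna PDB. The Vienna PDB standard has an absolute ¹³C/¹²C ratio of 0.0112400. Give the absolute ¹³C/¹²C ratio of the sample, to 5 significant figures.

R_sample = R_standard × (δ¹³C/1000 + 1)
R_sample = 0.0112400 × (-18.55/1000 + 1) = 0.0112400 × 0.981450
R_sample = 0.0110315

0.011031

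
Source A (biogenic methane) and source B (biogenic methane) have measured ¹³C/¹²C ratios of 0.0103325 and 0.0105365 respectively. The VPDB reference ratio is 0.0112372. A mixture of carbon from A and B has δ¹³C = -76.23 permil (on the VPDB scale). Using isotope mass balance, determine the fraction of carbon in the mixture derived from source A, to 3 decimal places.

δ_A = (0.0103325/0.0112372 − 1)×1000 = (0.919491 − 1)×1000 = -80.509 permil
δ_B = (0.0105365/0.0112372 − 1)×1000 = (0.937645 − 1)×1000 = -62.355 permil
f_A = (δ_mix − δ_B)/(δ_A − δ_B) = (-76.23 − (-62.355))/(-80.509 − (-62.355))
f_A = -13.875 / -18.154 = 0.7643

0.764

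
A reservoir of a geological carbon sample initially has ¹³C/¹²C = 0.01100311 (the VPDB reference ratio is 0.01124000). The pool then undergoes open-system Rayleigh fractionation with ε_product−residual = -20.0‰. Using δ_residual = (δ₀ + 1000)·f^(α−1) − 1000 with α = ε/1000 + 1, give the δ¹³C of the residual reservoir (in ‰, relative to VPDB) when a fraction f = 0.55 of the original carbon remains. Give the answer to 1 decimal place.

δ₀ = (0.01100311/0.01124000 − 1)×1000 = (0.978924 − 1)×1000 = -21.076‰
α − 1 = ε/1000 = -0.0200
f^(α−1) = 0.55^(-0.0200) = 1.012029
δ_res = (-21.076 + 1000) × 1.012029 − 1000 = 990.699 − 1000 = -9.30‰

-9.3‰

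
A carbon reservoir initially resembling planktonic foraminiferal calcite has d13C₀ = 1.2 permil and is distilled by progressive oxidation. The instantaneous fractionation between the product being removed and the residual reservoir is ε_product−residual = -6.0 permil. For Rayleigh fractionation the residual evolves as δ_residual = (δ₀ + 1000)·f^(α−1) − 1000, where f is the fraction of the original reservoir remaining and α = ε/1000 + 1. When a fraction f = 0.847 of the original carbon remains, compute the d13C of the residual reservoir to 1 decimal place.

2.2 permil

Rayleigh residual: δ_res = (δ₀ + 1000)·f^(α−1) − 1000
α = ε/1000 + 1 = 0.99400, so α − 1 = -0.00600
f^(α−1) = 0.847^(-0.00600) = 1.000997
δ_res = (1.2 + 1000) × 1.000997 − 1000 = 1002.198 − 1000 = 2.20 permil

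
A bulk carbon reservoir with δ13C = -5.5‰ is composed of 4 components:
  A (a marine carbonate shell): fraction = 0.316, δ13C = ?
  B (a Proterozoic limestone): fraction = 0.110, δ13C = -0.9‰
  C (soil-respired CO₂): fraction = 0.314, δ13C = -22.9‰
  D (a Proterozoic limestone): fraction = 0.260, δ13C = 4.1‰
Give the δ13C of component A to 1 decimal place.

2.3‰

Isotope mass balance: δ_bulk = Σ fᵢ·δᵢ.
-5.5 = 0.316×δ_A + 0.110×(-0.9) + 0.314×(-22.9) + 0.260×(4.1)
0.316·δ_A = -5.5 − (-6.224) = 0.724
δ_A = 0.724 / 0.316 = 2.29‰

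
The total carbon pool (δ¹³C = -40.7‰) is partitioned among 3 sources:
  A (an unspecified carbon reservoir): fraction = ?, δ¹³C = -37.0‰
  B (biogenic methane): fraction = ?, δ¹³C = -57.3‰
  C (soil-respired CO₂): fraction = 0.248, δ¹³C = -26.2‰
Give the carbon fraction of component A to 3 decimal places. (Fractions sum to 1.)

0.438

Let f_A and f_B be the unknown fractions; fractions sum to 1 so f_A + f_B = 0.752.
Mass balance: Σ fᵢ·δᵢ = δ_bulk ⇒ f_A·(-37.0) + f_B·(-57.3) = -40.7 − (-6.498) = -34.202
Substitute f_B = 0.752 − f_A:
f_A·(-37.0 − -57.3) = -34.202 − 0.752×(-57.3) = 8.887
f_A = 8.887 / 20.3 = 0.4378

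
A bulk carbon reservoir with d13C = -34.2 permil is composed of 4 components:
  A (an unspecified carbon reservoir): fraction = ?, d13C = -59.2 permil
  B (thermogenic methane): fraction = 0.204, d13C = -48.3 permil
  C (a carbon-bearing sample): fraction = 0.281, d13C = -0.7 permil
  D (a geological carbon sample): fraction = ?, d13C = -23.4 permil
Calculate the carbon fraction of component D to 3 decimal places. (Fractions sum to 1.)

Let f_D and f_A be the unknown fractions; fractions sum to 1 so f_D + f_A = 0.515.
Mass balance: Σ fᵢ·δᵢ = δ_bulk ⇒ f_D·(-23.4) + f_A·(-59.2) = -34.2 − (-10.050) = -24.150
Substitute f_A = 0.515 − f_D:
f_D·(-23.4 − -59.2) = -24.150 − 0.515×(-59.2) = 6.338
f_D = 6.338 / 35.8 = 0.1770

0.177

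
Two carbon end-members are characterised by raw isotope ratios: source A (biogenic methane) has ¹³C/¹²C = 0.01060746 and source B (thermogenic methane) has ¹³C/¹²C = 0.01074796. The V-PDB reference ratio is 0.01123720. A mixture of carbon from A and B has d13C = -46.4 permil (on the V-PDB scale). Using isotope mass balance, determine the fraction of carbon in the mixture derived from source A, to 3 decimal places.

0.229

δ_A = (0.01060746/0.01123720 − 1)×1000 = (0.943959 − 1)×1000 = -56.041 permil
δ_B = (0.01074796/0.01123720 − 1)×1000 = (0.956462 − 1)×1000 = -43.538 permil
f_A = (δ_mix − δ_B)/(δ_A − δ_B) = (-46.4 − (-43.538))/(-56.041 − (-43.538))
f_A = -2.862 / -12.503 = 0.2289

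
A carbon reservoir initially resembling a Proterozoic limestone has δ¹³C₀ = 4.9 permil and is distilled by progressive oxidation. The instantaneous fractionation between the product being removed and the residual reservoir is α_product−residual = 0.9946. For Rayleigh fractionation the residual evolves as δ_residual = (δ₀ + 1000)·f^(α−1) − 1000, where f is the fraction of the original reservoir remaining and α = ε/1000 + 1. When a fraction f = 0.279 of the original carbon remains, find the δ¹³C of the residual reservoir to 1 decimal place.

11.9 permil

Rayleigh residual: δ_res = (δ₀ + 1000)·f^(α−1) − 1000
α − 1 = -0.00540
f^(α−1) = 0.279^(-0.00540) = 1.006917
δ_res = (4.9 + 1000) × 1.006917 − 1000 = 1011.851 − 1000 = 11.85 permil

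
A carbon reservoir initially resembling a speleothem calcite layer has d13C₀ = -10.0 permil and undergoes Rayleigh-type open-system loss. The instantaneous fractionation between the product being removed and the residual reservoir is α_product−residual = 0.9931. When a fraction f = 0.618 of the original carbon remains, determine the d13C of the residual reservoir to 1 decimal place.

Rayleigh residual: δ_res = (δ₀ + 1000)·f^(α−1) − 1000
α − 1 = -0.00690
f^(α−1) = 0.618^(-0.00690) = 1.003326
δ_res = (-10.0 + 1000) × 1.003326 − 1000 = 993.293 − 1000 = -6.71 permil

-6.7 permil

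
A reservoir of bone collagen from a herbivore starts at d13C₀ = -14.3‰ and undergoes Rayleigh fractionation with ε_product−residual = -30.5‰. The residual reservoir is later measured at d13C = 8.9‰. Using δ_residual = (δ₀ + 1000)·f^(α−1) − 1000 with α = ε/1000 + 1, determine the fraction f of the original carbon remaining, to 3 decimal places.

0.466

α − 1 = ε/1000 = -0.0305
(δ_res + 1000)/(δ₀ + 1000) = (8.9 + 1000)/(-14.3 + 1000) = 1008.9/985.7 = 1.023537
f = 1.023537^(1/-0.0305) = exp(ln(1.023537)/-0.0305) = exp(0.02326/-0.0305)
f = exp(-0.7627) = 0.4664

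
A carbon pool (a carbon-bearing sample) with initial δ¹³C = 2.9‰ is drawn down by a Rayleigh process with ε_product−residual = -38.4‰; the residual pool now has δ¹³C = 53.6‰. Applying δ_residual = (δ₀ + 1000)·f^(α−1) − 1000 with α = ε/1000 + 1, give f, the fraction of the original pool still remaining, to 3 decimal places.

α − 1 = ε/1000 = -0.0384
(δ_res + 1000)/(δ₀ + 1000) = (53.6 + 1000)/(2.9 + 1000) = 1053.6/1002.9 = 1.050553
f = 1.050553^(1/-0.0384) = exp(ln(1.050553)/-0.0384) = exp(0.04932/-0.0384)
f = exp(-1.2843) = 0.2768

0.277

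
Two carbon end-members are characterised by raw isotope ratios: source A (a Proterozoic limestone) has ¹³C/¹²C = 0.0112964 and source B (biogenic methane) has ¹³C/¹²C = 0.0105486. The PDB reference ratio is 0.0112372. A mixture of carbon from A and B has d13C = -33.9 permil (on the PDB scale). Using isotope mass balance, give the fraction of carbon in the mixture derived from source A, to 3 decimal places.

δ_A = (0.0112964/0.0112372 − 1)×1000 = (1.005268 − 1)×1000 = 5.268 permil
δ_B = (0.0105486/0.0112372 − 1)×1000 = (0.938721 − 1)×1000 = -61.279 permil
f_A = (δ_mix − δ_B)/(δ_A − δ_B) = (-33.9 − (-61.279))/(5.268 − (-61.279))
f_A = 27.379 / 66.547 = 0.4114

0.411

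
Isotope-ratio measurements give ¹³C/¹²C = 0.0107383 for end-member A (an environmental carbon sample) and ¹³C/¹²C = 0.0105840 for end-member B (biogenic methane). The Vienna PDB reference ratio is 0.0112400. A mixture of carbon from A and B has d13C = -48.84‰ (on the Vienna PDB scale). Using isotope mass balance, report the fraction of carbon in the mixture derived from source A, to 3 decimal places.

0.694

δ_A = (0.0107383/0.0112400 − 1)×1000 = (0.955365 − 1)×1000 = -44.635‰
δ_B = (0.0105840/0.0112400 − 1)×1000 = (0.941637 − 1)×1000 = -58.363‰
f_A = (δ_mix − δ_B)/(δ_A − δ_B) = (-48.84 − (-58.363))/(-44.635 − (-58.363))
f_A = 9.523 / 13.728 = 0.6937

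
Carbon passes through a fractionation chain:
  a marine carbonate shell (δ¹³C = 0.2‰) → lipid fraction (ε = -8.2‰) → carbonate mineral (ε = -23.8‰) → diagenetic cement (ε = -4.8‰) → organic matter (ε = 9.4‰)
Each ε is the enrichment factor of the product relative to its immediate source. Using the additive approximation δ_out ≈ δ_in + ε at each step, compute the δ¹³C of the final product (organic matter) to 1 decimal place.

-27.2‰

step 1: δ ≈ 0.2 + (-8.2) = -8.0‰
step 2: δ ≈ -8.0 + (-23.8) = -31.8‰
step 3: δ ≈ -31.8 + (-4.8) = -36.6‰
step 4: δ ≈ -36.6 + (9.4) = -27.2‰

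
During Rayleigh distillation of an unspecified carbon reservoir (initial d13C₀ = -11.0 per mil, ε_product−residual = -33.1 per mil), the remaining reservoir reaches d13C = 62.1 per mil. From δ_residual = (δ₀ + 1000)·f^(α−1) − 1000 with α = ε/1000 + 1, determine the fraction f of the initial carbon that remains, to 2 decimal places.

α − 1 = ε/1000 = -0.0331
(δ_res + 1000)/(δ₀ + 1000) = (62.1 + 1000)/(-11.0 + 1000) = 1062.1/989.0 = 1.073913
f = 1.073913^(1/-0.0331) = exp(ln(1.073913)/-0.0331) = exp(0.07131/-0.0331)
f = exp(-2.1544) = 0.1160

0.12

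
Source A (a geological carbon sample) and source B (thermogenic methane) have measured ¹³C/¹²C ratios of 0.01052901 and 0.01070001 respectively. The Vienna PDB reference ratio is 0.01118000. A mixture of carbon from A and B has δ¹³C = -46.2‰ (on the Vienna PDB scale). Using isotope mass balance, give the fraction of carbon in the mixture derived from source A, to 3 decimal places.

δ_A = (0.01052901/0.01118000 − 1)×1000 = (0.941772 − 1)×1000 = -58.228‰
δ_B = (0.01070001/0.01118000 − 1)×1000 = (0.957067 − 1)×1000 = -42.933‰
f_A = (δ_mix − δ_B)/(δ_A − δ_B) = (-46.2 − (-42.933))/(-58.228 − (-42.933))
f_A = -3.267 / -15.295 = 0.2136

0.214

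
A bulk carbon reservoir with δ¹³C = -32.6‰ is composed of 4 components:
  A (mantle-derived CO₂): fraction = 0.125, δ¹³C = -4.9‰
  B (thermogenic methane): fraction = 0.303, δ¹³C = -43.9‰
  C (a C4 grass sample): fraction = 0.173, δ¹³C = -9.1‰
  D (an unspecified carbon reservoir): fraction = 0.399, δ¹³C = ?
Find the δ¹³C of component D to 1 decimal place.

-42.9‰

Isotope mass balance: δ_bulk = Σ fᵢ·δᵢ.
-32.6 = 0.125×(-4.9) + 0.303×(-43.9) + 0.173×(-9.1) + 0.399×δ_D
0.399·δ_D = -32.6 − (-15.488) = -17.112
δ_D = -17.112 / 0.399 = -42.89‰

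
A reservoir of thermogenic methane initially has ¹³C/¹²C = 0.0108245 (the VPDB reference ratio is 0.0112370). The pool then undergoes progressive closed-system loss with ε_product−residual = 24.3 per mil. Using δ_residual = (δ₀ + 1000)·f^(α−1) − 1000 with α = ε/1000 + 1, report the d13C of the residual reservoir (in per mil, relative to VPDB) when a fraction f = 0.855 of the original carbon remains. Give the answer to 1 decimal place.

δ₀ = (0.0108245/0.0112370 − 1)×1000 = (0.963291 − 1)×1000 = -36.709 per mil
α − 1 = ε/1000 = 0.0243
f^(α−1) = 0.855^(0.0243) = 0.996201
δ_res = (-36.709 + 1000) × 0.996201 − 1000 = 959.631 − 1000 = -40.37 per mil

-40.4 per mil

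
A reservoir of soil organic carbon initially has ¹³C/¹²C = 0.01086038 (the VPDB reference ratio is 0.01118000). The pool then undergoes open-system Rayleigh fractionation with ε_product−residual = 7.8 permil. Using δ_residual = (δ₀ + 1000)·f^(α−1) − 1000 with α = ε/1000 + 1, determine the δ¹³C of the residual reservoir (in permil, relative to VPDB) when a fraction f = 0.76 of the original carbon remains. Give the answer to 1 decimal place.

-30.7 permil

δ₀ = (0.01086038/0.01118000 − 1)×1000 = (0.971411 − 1)×1000 = -28.589 permil
α − 1 = ε/1000 = 0.0078
f^(α−1) = 0.76^(0.0078) = 0.997862
δ_res = (-28.589 + 1000) × 0.997862 − 1000 = 969.334 − 1000 = -30.67 permil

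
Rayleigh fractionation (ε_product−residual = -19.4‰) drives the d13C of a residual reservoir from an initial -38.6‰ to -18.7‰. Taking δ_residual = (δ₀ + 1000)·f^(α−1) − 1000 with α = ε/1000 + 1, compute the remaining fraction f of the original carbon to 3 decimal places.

0.348

α − 1 = ε/1000 = -0.0194
(δ_res + 1000)/(δ₀ + 1000) = (-18.7 + 1000)/(-38.6 + 1000) = 981.3/961.4 = 1.020699
f = 1.020699^(1/-0.0194) = exp(ln(1.020699)/-0.0194) = exp(0.02049/-0.0194)
f = exp(-1.0561) = 0.3478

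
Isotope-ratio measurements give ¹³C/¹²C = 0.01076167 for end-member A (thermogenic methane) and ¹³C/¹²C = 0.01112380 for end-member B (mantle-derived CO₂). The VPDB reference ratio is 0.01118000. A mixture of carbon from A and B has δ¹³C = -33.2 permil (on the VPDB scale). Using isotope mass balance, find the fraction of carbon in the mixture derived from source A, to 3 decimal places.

δ_A = (0.01076167/0.01118000 − 1)×1000 = (0.962582 − 1)×1000 = -37.418 permil
δ_B = (0.01112380/0.01118000 − 1)×1000 = (0.994973 − 1)×1000 = -5.027 permil
f_A = (δ_mix − δ_B)/(δ_A − δ_B) = (-33.2 − (-5.027))/(-37.418 − (-5.027))
f_A = -28.173 / -32.391 = 0.8698

0.870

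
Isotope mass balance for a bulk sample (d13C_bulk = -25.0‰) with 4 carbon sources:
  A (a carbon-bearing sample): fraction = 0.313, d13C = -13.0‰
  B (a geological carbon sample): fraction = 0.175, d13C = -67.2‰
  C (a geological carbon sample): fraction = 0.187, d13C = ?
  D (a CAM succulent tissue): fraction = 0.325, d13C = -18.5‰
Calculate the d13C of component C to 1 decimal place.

Isotope mass balance: δ_bulk = Σ fᵢ·δᵢ.
-25.0 = 0.313×(-13.0) + 0.175×(-67.2) + 0.187×δ_C + 0.325×(-18.5)
0.187·δ_C = -25.0 − (-21.841) = -3.159
δ_C = -3.159 / 0.187 = -16.89‰

-16.9‰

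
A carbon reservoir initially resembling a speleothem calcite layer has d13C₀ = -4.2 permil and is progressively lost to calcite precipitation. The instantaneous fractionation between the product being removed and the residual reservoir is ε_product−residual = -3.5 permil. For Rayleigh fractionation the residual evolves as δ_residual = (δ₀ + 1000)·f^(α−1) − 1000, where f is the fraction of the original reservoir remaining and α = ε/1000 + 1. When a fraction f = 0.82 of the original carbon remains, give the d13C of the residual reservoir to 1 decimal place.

Rayleigh residual: δ_res = (δ₀ + 1000)·f^(α−1) − 1000
α = ε/1000 + 1 = 0.99650, so α − 1 = -0.00350
f^(α−1) = 0.82^(-0.00350) = 1.000695
δ_res = (-4.2 + 1000) × 1.000695 − 1000 = 996.492 − 1000 = -3.51 permil

-3.5 permil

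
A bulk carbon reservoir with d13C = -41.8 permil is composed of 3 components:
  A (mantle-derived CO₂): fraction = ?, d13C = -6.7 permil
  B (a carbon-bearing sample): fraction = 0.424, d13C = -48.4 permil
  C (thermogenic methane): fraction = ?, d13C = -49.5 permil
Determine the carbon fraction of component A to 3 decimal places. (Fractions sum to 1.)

0.169

Let f_A and f_C be the unknown fractions; fractions sum to 1 so f_A + f_C = 0.576.
Mass balance: Σ fᵢ·δᵢ = δ_bulk ⇒ f_A·(-6.7) + f_C·(-49.5) = -41.8 − (-20.522) = -21.278
Substitute f_C = 0.576 − f_A:
f_A·(-6.7 − -49.5) = -21.278 − 0.576×(-49.5) = 7.234
f_A = 7.234 / 42.8 = 0.1690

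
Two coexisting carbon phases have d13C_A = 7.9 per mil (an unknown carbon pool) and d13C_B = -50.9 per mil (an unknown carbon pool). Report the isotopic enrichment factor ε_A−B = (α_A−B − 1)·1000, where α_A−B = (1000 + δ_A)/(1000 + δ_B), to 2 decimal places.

α_A−B = (1000 + 7.9) / (1000 + -50.9) = 1007.9 / 949.1 = 1.061953
ε_A−B = (1.061953 − 1) × 1000 = 61.953 per mil
(The approximation ε ≈ δ_A − δ_B would give 58.8 per mil.)

61.95 per mil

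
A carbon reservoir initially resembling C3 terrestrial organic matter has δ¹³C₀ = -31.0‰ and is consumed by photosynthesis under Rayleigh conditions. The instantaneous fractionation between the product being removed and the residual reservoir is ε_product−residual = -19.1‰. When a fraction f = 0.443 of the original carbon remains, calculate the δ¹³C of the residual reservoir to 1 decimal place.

-15.8‰

Rayleigh residual: δ_res = (δ₀ + 1000)·f^(α−1) − 1000
α = ε/1000 + 1 = 0.98090, so α − 1 = -0.01910
f^(α−1) = 0.443^(-0.01910) = 1.015672
δ_res = (-31.0 + 1000) × 1.015672 − 1000 = 984.187 − 1000 = -15.81‰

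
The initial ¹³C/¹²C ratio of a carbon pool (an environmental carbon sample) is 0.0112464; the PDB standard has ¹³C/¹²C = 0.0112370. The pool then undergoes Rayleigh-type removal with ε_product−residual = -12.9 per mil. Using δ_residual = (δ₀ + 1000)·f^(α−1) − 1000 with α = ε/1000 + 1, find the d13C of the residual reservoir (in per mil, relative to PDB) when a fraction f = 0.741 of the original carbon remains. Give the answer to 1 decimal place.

4.7 per mil

δ₀ = (0.0112464/0.0112370 − 1)×1000 = (1.000837 − 1)×1000 = 0.837 per mil
α − 1 = ε/1000 = -0.0129
f^(α−1) = 0.741^(-0.0129) = 1.003874
δ_res = (0.837 + 1000) × 1.003874 − 1000 = 1004.714 − 1000 = 4.71 per mil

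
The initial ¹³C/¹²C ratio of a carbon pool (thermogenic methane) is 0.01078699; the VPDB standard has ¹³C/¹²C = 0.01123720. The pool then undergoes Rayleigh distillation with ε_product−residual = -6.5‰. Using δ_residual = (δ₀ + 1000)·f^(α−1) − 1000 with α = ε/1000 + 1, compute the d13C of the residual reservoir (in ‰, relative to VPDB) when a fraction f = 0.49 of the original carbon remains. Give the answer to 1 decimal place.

δ₀ = (0.01078699/0.01123720 − 1)×1000 = (0.959936 − 1)×1000 = -40.064‰
α − 1 = ε/1000 = -0.0065
f^(α−1) = 0.49^(-0.0065) = 1.004648
δ_res = (-40.064 + 1000) × 1.004648 − 1000 = 964.397 − 1000 = -35.60‰

-35.6‰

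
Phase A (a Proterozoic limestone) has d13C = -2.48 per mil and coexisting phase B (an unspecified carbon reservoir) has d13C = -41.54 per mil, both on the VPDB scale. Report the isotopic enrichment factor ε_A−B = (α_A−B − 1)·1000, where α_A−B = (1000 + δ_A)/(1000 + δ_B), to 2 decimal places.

α_A−B = (1000 + -2.48) / (1000 + -41.54) = 997.52 / 958.46 = 1.040753
ε_A−B = (1.040753 − 1) × 1000 = 40.753 per mil
(The approximation ε ≈ δ_A − δ_B would give 39.06 per mil.)

40.75 per mil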